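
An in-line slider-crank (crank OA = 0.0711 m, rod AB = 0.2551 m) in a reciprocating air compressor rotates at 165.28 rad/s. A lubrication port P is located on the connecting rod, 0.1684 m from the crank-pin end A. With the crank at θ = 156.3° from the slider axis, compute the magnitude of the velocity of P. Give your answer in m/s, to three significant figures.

ω = 165.3 rad/s.  Crank-pin speed |V_A| = rω = 11.751 m/s, perpendicular to OA.
Rod angle: sinφ = −(r/L) sinθ ⇒ φ = -6.432°; ω_rod = −rω cosθ/√(L²−r²sin²θ) = +42.448 rad/s.
V_P = V_A + ω_rod × AP, with AP = 0.1684 m along the rod.
Components: V_Px = −rω sinθ − a·ω_rod·sinφ = -3.9226 m/s;  V_Py = rω cosθ + a·ω_rod·cosφ = -3.6571 m/s.
|V_P| = √(V_Px² + V_Py²) = 5.363 m/s.

5.36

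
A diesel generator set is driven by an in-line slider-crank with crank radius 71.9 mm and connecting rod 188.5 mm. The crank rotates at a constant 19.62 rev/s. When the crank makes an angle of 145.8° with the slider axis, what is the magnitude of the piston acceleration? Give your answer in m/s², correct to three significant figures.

733

ω = 2π·19.6 = 123.3 rad/s
x(θ) = r cosθ + √(L² − r² sin²θ); with ω constant, a = ω²·d²x/dθ².
d²x/dθ² = −r cosθ − r²(cos2θ)/√u − r⁴ sin²2θ/(4u^{3/2}),  u = L² − r² sin²θ = 0.033899 m².
Substituting r = 0.0719 m, L = 0.1885 m, θ = 145.8°: d²x/dθ² = +0.048206 m.
a = ω²·d²x/dθ² = (123.3)²·(+0.048206) = +732.58 m/s²;  |a| = 732.58 m/s².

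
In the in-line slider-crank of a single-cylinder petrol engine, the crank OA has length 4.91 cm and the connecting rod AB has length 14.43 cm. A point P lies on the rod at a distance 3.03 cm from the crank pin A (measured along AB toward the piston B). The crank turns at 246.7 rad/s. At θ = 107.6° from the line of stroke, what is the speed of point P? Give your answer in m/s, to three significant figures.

11.6

ω = 246.7 rad/s.  Crank-pin speed |V_A| = rω = 12.113 m/s, perpendicular to OA.
Rod angle: sinφ = −(r/L) sinθ ⇒ φ = -18.925°; ω_rod = −rω cosθ/√(L²−r²sin²θ) = +26.832 rad/s.
V_P = V_A + ω_rod × AP, with AP = 0.0303 m along the rod.
Components: V_Px = −rω sinθ − a·ω_rod·sinφ = -11.282 m/s;  V_Py = rω cosθ + a·ω_rod·cosφ = -2.8935 m/s.
|V_P| = √(V_Px² + V_Py²) = 11.647 m/s.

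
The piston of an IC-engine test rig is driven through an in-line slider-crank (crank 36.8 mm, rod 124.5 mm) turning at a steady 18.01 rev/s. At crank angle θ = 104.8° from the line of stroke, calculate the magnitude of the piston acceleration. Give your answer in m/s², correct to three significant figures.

ω = 2π·18 = 113.2 rad/s
x(θ) = r cosθ + √(L² − r² sin²θ); with ω constant, a = ω²·d²x/dθ².
d²x/dθ² = −r cosθ − r²(cos2θ)/√u − r⁴ sin²2θ/(4u^{3/2}),  u = L² − r² sin²θ = 0.0142344 m².
Substituting r = 0.0368 m, L = 0.1245 m, θ = 104.8°: d²x/dθ² = +0.019204 m.
a = ω²·d²x/dθ² = (113.2)²·(+0.019204) = +245.91 m/s²;  |a| = 245.91 m/s².

246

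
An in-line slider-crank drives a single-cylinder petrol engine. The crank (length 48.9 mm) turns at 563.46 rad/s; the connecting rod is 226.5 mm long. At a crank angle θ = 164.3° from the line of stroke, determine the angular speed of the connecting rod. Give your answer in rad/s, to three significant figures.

117

ω = 563.5 rad/s
The rod makes angle φ with the slider axis where L sinφ = r sinθ; differentiating, L cosφ·φ̇ = r ω cosθ.
L cosφ = √(L² − r² sin²θ) = 0.22611 m.
|ω_rod| = r ω |cosθ| / √(L² − r² sin²θ) = 0.0489·563.5·0.96269/0.22611 = 117.31 rad/s.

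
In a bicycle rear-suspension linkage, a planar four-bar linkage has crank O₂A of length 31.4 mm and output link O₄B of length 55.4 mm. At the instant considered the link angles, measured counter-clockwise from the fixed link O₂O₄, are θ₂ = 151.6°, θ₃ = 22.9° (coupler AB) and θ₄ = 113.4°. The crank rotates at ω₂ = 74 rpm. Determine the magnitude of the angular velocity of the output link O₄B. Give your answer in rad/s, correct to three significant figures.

3.43

ω₂ = 7.749 rad/s (from 74 rpm).
Differentiating the loop-closure r₂e^{iθ₂}+r₃e^{iθ₃}=r₁+r₄e^{iθ₄} gives r₂ω₂e^{iθ₂}+r₃ω₃e^{iθ₃}=r₄ω₄e^{iθ₄}.
Eliminating the other unknown: ω₄ = r₂ω₂ sin(θ₂−θ₃) / [r₄ sin(θ₄−θ₃)].
Numerator sine = +0.78043; denominator sine = +0.99996.
Result = 0.0314·7.749·(+0.78043) / (0.0554·(+0.99996)) = +3.4279 rad/s; magnitude 3.4279 rad/s.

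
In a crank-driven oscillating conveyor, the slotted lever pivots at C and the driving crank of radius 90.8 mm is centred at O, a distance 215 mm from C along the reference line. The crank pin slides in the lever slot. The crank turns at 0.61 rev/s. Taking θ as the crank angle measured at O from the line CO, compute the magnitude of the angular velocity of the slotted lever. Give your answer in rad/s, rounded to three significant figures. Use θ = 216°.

ω = 3.833 rad/s (from 0.61 rev/s).
Crank pin A relative to C: A = (d + r cosθ, r sinθ); lever angle φ = atan2(r sinθ, d + r cosθ).
Differentiating tanφ: φ̇ = rω(d cosθ + r)/(d² + r² + 2dr cosθ).
d² + r² + 2dr cosθ = |CA|² = 0.0228824 m²;  d cosθ + r = -0.083139 m.
|ω_lever| = |0.0908·3.833·-0.083139| / 0.0228824 = 1.2644 rad/s.

1.26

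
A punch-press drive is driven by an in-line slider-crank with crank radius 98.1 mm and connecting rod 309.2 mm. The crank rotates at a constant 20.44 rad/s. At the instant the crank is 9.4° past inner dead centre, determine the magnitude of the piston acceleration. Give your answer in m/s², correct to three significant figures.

52.8

ω = 20.44 rad/s
x(θ) = r cosθ + √(L² − r² sin²θ); with ω constant, a = ω²·d²x/dθ².
d²x/dθ² = −r cosθ − r²(cos2θ)/√u − r⁴ sin²2θ/(4u^{3/2}),  u = L² − r² sin²θ = 0.0953479 m².
Substituting r = 0.0981 m, L = 0.3092 m, θ = 9.4°: d²x/dθ² = -0.12637 m.
a = ω²·d²x/dθ² = (20.44)²·(-0.12637) = -52.796 m/s²;  |a| = 52.796 m/s².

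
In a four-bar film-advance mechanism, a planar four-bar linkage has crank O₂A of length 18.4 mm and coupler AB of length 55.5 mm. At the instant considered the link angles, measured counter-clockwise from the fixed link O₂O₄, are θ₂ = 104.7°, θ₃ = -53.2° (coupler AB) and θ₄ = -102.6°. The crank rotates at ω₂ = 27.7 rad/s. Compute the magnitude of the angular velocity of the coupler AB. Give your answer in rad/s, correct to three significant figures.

ω₂ = 27.7 rad/s
Differentiating the loop-closure r₂e^{iθ₂}+r₃e^{iθ₃}=r₁+r₄e^{iθ₄} gives r₂ω₂e^{iθ₂}+r₃ω₃e^{iθ₃}=r₄ω₄e^{iθ₄}.
Eliminating the other unknown: ω₃ = r₂ω₂ sin(θ₄−θ₂) / [r₃ sin(θ₃−θ₄)].
Numerator sine = +0.45865; denominator sine = +0.75927.
Result = 0.0184·27.7·(+0.45865) / (0.0555·(+0.75927)) = +5.5474 rad/s; magnitude 5.5474 rad/s.

5.55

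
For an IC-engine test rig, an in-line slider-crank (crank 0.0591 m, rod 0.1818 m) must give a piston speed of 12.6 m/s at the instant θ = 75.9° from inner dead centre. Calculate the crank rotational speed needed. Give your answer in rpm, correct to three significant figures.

1940

For an in-line slider-crank, |v_piston| = rω|sinθ|·[1 + r cosθ/√(L² − r² sin²θ)].
With r = 0.0591 m, L = 0.1818 m, θ = 75.9°: the bracketed kinematic factor |dx/dθ| = 0.062103 m.
ω = v/|dx/dθ| = 12.6/0.062103 = 202.89 rad/s.
N = 60ω/(2π) = 1937.5 rpm.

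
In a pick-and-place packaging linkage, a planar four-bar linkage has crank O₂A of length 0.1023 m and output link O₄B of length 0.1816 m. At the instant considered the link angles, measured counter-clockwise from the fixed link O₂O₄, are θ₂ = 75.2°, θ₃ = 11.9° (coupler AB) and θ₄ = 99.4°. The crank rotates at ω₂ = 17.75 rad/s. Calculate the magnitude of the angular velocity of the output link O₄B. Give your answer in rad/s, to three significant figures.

8.94

ω₂ = 17.75 rad/s
Differentiating the loop-closure r₂e^{iθ₂}+r₃e^{iθ₃}=r₁+r₄e^{iθ₄} gives r₂ω₂e^{iθ₂}+r₃ω₃e^{iθ₃}=r₄ω₄e^{iθ₄}.
Eliminating the other unknown: ω₄ = r₂ω₂ sin(θ₂−θ₃) / [r₄ sin(θ₄−θ₃)].
Numerator sine = +0.89337; denominator sine = +0.99905.
Result = 0.1023·17.75·(+0.89337) / (0.1816·(+0.99905)) = +8.9414 rad/s; magnitude 8.9414 rad/s.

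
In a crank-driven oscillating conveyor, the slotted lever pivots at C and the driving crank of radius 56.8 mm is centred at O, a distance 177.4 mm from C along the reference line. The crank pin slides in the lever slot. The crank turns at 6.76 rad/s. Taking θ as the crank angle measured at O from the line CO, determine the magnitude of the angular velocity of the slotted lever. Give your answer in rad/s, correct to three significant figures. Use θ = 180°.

ω = 6.76 rad/s
Crank pin A relative to C: A = (d + r cosθ, r sinθ); lever angle φ = atan2(r sinθ, d + r cosθ).
Differentiating tanφ: φ̇ = rω(d cosθ + r)/(d² + r² + 2dr cosθ).
d² + r² + 2dr cosθ = |CA|² = 0.0145444 m²;  d cosθ + r = -0.1206 m.
|ω_lever| = |0.0568·6.76·-0.1206| / 0.0145444 = 3.1838 rad/s.

3.18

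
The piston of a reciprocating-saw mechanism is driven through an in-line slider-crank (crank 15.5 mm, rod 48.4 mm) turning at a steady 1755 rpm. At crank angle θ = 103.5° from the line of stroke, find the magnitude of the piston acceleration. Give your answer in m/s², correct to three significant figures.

ω = 2π·1755/60 = 183.8 rad/s
x(θ) = r cosθ + √(L² − r² sin²θ); with ω constant, a = ω²·d²x/dθ².
d²x/dθ² = −r cosθ − r²(cos2θ)/√u − r⁴ sin²2θ/(4u^{3/2}),  u = L² − r² sin²θ = 0.0021154 m².
Substituting r = 0.0155 m, L = 0.0484 m, θ = 103.5°: d²x/dθ² = +0.0082421 m.
a = ω²·d²x/dθ² = (183.8)²·(+0.0082421) = +278.39 m/s²;  |a| = 278.39 m/s².

278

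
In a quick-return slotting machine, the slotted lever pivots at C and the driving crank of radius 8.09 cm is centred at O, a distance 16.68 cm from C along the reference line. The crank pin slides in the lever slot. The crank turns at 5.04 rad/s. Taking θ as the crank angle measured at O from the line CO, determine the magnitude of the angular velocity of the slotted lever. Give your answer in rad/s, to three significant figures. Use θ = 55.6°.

ω = 5.04 rad/s
Crank pin A relative to C: A = (d + r cosθ, r sinθ); lever angle φ = atan2(r sinθ, d + r cosθ).
Differentiating tanφ: φ̇ = rω(d cosθ + r)/(d² + r² + 2dr cosθ).
d² + r² + 2dr cosθ = |CA|² = 0.0496145 m²;  d cosθ + r = +0.17514 m.
|ω_lever| = |0.0809·5.04·+0.17514| / 0.0496145 = 1.4393 rad/s.

1.44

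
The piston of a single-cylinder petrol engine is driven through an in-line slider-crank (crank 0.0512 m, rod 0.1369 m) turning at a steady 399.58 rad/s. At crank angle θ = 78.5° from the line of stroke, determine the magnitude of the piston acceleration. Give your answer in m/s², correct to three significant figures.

ω = 399.6 rad/s
x(θ) = r cosθ + √(L² − r² sin²θ); with ω constant, a = ω²·d²x/dθ².
d²x/dθ² = −r cosθ − r²(cos2θ)/√u − r⁴ sin²2θ/(4u^{3/2}),  u = L² − r² sin²θ = 0.0162244 m².
Substituting r = 0.0512 m, L = 0.1369 m, θ = 78.5°: d²x/dθ² = +0.0086099 m.
a = ω²·d²x/dθ² = (399.6)²·(+0.0086099) = +1374.7 m/s²;  |a| = 1374.7 m/s².

1370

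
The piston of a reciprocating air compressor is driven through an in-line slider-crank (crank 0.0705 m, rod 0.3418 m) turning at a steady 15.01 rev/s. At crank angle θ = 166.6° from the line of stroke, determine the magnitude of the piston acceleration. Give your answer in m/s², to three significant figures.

494

ω = 2π·15 = 94.31 rad/s
x(θ) = r cosθ + √(L² − r² sin²θ); with ω constant, a = ω²·d²x/dθ².
d²x/dθ² = −r cosθ − r²(cos2θ)/√u − r⁴ sin²2θ/(4u^{3/2}),  u = L² − r² sin²θ = 0.11656 m².
Substituting r = 0.0705 m, L = 0.3418 m, θ = 166.6°: d²x/dθ² = +0.055555 m.
a = ω²·d²x/dθ² = (94.31)²·(+0.055555) = +494.13 m/s²;  |a| = 494.13 m/s².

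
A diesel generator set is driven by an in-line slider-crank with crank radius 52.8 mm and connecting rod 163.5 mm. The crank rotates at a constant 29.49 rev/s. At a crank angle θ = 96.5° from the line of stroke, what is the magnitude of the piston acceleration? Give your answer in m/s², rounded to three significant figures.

ω = 2π·29.5 = 185.3 rad/s
x(θ) = r cosθ + √(L² − r² sin²θ); with ω constant, a = ω²·d²x/dθ².
d²x/dθ² = −r cosθ − r²(cos2θ)/√u − r⁴ sin²2θ/(4u^{3/2}),  u = L² − r² sin²θ = 0.0239801 m².
Substituting r = 0.0528 m, L = 0.1635 m, θ = 96.5°: d²x/dθ² = +0.023492 m.
a = ω²·d²x/dθ² = (185.3)²·(+0.023492) = +806.55 m/s²;  |a| = 806.55 m/s².

807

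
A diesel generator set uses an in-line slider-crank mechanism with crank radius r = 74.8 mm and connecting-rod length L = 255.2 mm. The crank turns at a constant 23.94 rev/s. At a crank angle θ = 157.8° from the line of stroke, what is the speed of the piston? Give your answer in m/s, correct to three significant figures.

ω = 2π·23.9 = 150.4 rad/s
For an in-line slider-crank, x = r cosθ + √(L² − r² sin²θ), so v = −rω sinθ·[1 + r cosθ/√(L² − r² sin²θ)].
With r = 0.0748 m, L = 0.2552 m, θ = 157.8°: √(L² − r² sin²θ) = 0.25363 m.
v = −0.0748·150.4·0.37784·[1 + 0.0748·-0.92587/0.25363] = -3.0904 m/s.
|v| = 3.0904 m/s.

3.09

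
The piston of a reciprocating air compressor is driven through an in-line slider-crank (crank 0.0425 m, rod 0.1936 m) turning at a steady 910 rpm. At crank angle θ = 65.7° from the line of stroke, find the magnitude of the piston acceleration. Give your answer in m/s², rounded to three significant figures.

102

ω = 2π·910/60 = 95.29 rad/s
x(θ) = r cosθ + √(L² − r² sin²θ); with ω constant, a = ω²·d²x/dθ².
d²x/dθ² = −r cosθ − r²(cos2θ)/√u − r⁴ sin²2θ/(4u^{3/2}),  u = L² − r² sin²θ = 0.0359806 m².
Substituting r = 0.0425 m, L = 0.1936 m, θ = 65.7°: d²x/dθ² = -0.011259 m.
a = ω²·d²x/dθ² = (95.29)²·(-0.011259) = -102.25 m/s²;  |a| = 102.25 m/s².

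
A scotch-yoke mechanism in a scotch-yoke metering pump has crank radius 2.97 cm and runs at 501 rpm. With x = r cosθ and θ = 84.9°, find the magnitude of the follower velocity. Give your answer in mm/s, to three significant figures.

ω = 52.46 rad/s (from 501 rpm).
x = r cosθ ⇒ ẋ = −rω sinθ.
|v| = rω|sinθ| = 0.0297·52.46·|sin 84.9°| = 1.552 m/s = 1552 mm/s.

1550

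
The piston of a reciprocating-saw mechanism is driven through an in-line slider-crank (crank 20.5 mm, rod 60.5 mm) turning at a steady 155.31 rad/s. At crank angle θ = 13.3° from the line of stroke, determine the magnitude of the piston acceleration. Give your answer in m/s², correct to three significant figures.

632

ω = 155.3 rad/s
x(θ) = r cosθ + √(L² − r² sin²θ); with ω constant, a = ω²·d²x/dθ².
d²x/dθ² = −r cosθ − r²(cos2θ)/√u − r⁴ sin²2θ/(4u^{3/2}),  u = L² − r² sin²θ = 0.00363801 m².
Substituting r = 0.0205 m, L = 0.0605 m, θ = 13.3°: d²x/dθ² = -0.026221 m.
a = ω²·d²x/dθ² = (155.3)²·(-0.026221) = -632.47 m/s²;  |a| = 632.47 m/s².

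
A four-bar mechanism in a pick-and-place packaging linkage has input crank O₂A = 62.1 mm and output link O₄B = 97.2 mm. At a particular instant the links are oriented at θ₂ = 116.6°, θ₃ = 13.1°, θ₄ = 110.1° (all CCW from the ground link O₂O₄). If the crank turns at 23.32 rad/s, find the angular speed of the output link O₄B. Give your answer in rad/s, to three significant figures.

ω₂ = 23.32 rad/s
Differentiating the loop-closure r₂e^{iθ₂}+r₃e^{iθ₃}=r₁+r₄e^{iθ₄} gives r₂ω₂e^{iθ₂}+r₃ω₃e^{iθ₃}=r₄ω₄e^{iθ₄}.
Eliminating the other unknown: ω₄ = r₂ω₂ sin(θ₂−θ₃) / [r₄ sin(θ₄−θ₃)].
Numerator sine = +0.97237; denominator sine = +0.99255.
Result = 0.0621·23.32·(+0.97237) / (0.0972·(+0.99255)) = +14.596 rad/s; magnitude 14.596 rad/s.

14.6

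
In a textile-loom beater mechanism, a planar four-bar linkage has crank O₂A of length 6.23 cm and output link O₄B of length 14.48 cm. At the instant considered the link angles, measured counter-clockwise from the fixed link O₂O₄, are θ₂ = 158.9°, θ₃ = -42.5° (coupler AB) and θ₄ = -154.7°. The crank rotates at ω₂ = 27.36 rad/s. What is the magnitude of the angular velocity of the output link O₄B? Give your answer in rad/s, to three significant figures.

4.64

ω₂ = 27.36 rad/s
Differentiating the loop-closure r₂e^{iθ₂}+r₃e^{iθ₃}=r₁+r₄e^{iθ₄} gives r₂ω₂e^{iθ₂}+r₃ω₃e^{iθ₃}=r₄ω₄e^{iθ₄}.
Eliminating the other unknown: ω₄ = r₂ω₂ sin(θ₂−θ₃) / [r₄ sin(θ₄−θ₃)].
Numerator sine = -0.36488; denominator sine = -0.92587.
Result = 0.0623·27.36·(-0.36488) / (0.1448·(-0.92587)) = +4.6391 rad/s; magnitude 4.6391 rad/s.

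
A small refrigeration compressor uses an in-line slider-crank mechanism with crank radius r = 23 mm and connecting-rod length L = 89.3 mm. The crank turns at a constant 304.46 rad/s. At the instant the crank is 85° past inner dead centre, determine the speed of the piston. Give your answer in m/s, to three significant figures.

7.14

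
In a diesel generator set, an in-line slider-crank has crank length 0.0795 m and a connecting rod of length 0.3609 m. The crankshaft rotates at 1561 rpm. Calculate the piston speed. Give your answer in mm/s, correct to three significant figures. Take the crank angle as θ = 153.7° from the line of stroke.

ω = 2π·1561/60 = 163.5 rad/s
For an in-line slider-crank, x = r cosθ + √(L² − r² sin²θ), so v = −rω sinθ·[1 + r cosθ/√(L² − r² sin²θ)].
With r = 0.0795 m, L = 0.3609 m, θ = 153.7°: √(L² − r² sin²θ) = 0.35918 m.
v = −0.0795·163.5·0.44307·[1 + 0.0795·-0.89649/0.35918] = -4.6155 m/s.
|v| = 4.6155 m/s = 4615.5 mm/s.

4620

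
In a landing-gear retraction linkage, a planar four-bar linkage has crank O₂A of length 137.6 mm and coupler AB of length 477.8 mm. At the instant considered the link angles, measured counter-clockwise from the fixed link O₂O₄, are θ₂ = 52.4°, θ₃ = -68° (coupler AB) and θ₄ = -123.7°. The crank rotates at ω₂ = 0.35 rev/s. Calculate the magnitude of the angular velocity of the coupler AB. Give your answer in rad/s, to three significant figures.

ω₂ = 2.199 rad/s (from 0.35 rev/s).
Differentiating the loop-closure r₂e^{iθ₂}+r₃e^{iθ₃}=r₁+r₄e^{iθ₄} gives r₂ω₂e^{iθ₂}+r₃ω₃e^{iθ₃}=r₄ω₄e^{iθ₄}.
Eliminating the other unknown: ω₃ = r₂ω₂ sin(θ₄−θ₂) / [r₃ sin(θ₃−θ₄)].
Numerator sine = -0.06802; denominator sine = +0.82610.
Result = 0.1376·2.199·(-0.06802) / (0.4778·(+0.82610)) = -0.052143 rad/s; magnitude 0.052143 rad/s.

0.0521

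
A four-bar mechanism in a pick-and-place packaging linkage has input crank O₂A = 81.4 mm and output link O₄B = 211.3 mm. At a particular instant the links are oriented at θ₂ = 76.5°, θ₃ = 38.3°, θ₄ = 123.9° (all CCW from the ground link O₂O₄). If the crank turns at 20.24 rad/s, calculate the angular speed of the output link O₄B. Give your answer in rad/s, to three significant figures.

ω₂ = 20.24 rad/s
Differentiating the loop-closure r₂e^{iθ₂}+r₃e^{iθ₃}=r₁+r₄e^{iθ₄} gives r₂ω₂e^{iθ₂}+r₃ω₃e^{iθ₃}=r₄ω₄e^{iθ₄}.
Eliminating the other unknown: ω₄ = r₂ω₂ sin(θ₂−θ₃) / [r₄ sin(θ₄−θ₃)].
Numerator sine = +0.61841; denominator sine = +0.99705.
Result = 0.0814·20.24·(+0.61841) / (0.2113·(+0.99705)) = +4.8361 rad/s; magnitude 4.8361 rad/s.

4.84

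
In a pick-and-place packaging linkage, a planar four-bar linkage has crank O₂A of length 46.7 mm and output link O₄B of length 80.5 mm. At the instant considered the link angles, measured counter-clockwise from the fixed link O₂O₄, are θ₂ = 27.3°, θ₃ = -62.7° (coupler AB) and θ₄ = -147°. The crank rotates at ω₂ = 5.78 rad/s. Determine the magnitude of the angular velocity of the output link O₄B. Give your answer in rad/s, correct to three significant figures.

ω₂ = 5.78 rad/s
Differentiating the loop-closure r₂e^{iθ₂}+r₃e^{iθ₃}=r₁+r₄e^{iθ₄} gives r₂ω₂e^{iθ₂}+r₃ω₃e^{iθ₃}=r₄ω₄e^{iθ₄}.
Eliminating the other unknown: ω₄ = r₂ω₂ sin(θ₂−θ₃) / [r₄ sin(θ₄−θ₃)].
Numerator sine = +1.00000; denominator sine = -0.99506.
Result = 0.0467·5.78·(+1.00000) / (0.0805·(-0.99506)) = -3.3698 rad/s; magnitude 3.3698 rad/s.

3.37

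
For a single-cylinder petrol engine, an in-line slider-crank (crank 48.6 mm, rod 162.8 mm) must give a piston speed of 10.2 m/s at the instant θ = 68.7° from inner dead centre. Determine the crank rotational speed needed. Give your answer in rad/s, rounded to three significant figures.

202

For an in-line slider-crank, |v_piston| = rω|sinθ|·[1 + r cosθ/√(L² − r² sin²θ)].
With r = 0.0486 m, L = 0.1628 m, θ = 68.7°: the bracketed kinematic factor |dx/dθ| = 0.050392 m.
ω = v/|dx/dθ| = 10.2/0.050392 = 202.41 rad/s.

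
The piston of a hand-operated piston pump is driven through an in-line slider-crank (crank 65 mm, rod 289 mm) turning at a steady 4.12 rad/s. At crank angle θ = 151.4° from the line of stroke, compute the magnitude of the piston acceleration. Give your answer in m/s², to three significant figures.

ω = 4.12 rad/s
x(θ) = r cosθ + √(L² − r² sin²θ); with ω constant, a = ω²·d²x/dθ².
d²x/dθ² = −r cosθ − r²(cos2θ)/√u − r⁴ sin²2θ/(4u^{3/2}),  u = L² − r² sin²θ = 0.0825529 m².
Substituting r = 0.065 m, L = 0.289 m, θ = 151.4°: d²x/dθ² = +0.04897 m.
a = ω²·d²x/dθ² = (4.12)²·(+0.04897) = +0.83124 m/s²;  |a| = 0.83124 m/s².

0.831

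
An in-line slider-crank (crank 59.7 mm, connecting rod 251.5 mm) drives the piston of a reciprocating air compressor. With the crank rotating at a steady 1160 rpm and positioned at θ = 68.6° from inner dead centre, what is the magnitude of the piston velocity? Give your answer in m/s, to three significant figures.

7.35

ω = 2π·1160/60 = 121.5 rad/s
For an in-line slider-crank, x = r cosθ + √(L² − r² sin²θ), so v = −rω sinθ·[1 + r cosθ/√(L² − r² sin²θ)].
With r = 0.0597 m, L = 0.2515 m, θ = 68.6°: √(L² − r² sin²θ) = 0.24528 m.
v = −0.0597·121.5·0.93106·[1 + 0.0597·0.36488/0.24528] = -7.3517 m/s.
|v| = 7.3517 m/s.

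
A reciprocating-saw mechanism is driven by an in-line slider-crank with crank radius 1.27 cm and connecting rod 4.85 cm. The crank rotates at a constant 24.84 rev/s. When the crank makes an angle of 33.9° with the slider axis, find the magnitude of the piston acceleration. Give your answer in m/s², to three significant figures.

ω = 2π·24.8 = 156.1 rad/s
x(θ) = r cosθ + √(L² − r² sin²θ); with ω constant, a = ω²·d²x/dθ².
d²x/dθ² = −r cosθ − r²(cos2θ)/√u − r⁴ sin²2θ/(4u^{3/2}),  u = L² − r² sin²θ = 0.00230208 m².
Substituting r = 0.0127 m, L = 0.0485 m, θ = 33.9°: d²x/dθ² = -0.011862 m.
a = ω²·d²x/dθ² = (156.1)²·(-0.011862) = -288.94 m/s²;  |a| = 288.94 m/s².

289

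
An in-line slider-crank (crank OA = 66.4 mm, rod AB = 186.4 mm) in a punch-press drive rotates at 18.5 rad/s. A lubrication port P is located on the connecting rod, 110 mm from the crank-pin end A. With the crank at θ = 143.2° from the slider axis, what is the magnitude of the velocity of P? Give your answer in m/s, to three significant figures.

ω = 18.5 rad/s.  Crank-pin speed |V_A| = rω = 1.2284 m/s, perpendicular to OA.
Rod angle: sinφ = −(r/L) sinθ ⇒ φ = -12.321°; ω_rod = −rω cosθ/√(L²−r²sin²θ) = +5.4013 rad/s.
V_P = V_A + ω_rod × AP, with AP = 0.11 m along the rod.
Components: V_Px = −rω sinθ − a·ω_rod·sinφ = -0.60906 m/s;  V_Py = rω cosθ + a·ω_rod·cosφ = -0.40316 m/s.
|V_P| = √(V_Px² + V_Py²) = 0.7304 m/s.

0.730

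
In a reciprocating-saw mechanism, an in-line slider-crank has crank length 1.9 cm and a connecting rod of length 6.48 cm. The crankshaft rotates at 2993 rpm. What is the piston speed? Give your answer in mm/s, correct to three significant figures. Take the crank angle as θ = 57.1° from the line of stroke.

ω = 2π·2993/60 = 313.4 rad/s
For an in-line slider-crank, x = r cosθ + √(L² − r² sin²θ), so v = −rω sinθ·[1 + r cosθ/√(L² − r² sin²θ)].
With r = 0.019 m, L = 0.0648 m, θ = 57.1°: √(L² − r² sin²θ) = 0.062806 m.
v = −0.019·313.4·0.83962·[1 + 0.019·0.54317/0.062806] = -5.8216 m/s.
|v| = 5.8216 m/s = 5821.6 mm/s.

5820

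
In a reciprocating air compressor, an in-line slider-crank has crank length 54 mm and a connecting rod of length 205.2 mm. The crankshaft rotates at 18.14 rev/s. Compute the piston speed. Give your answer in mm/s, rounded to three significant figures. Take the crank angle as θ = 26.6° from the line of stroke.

3410

ω = 2π·18.1 = 114 rad/s
For an in-line slider-crank, x = r cosθ + √(L² − r² sin²θ), so v = −rω sinθ·[1 + r cosθ/√(L² − r² sin²θ)].
With r = 0.054 m, L = 0.2052 m, θ = 26.6°: √(L² − r² sin²θ) = 0.20377 m.
v = −0.054·114·0.44776·[1 + 0.054·0.89415/0.20377] = -3.4089 m/s.
|v| = 3.4089 m/s = 3408.9 mm/s.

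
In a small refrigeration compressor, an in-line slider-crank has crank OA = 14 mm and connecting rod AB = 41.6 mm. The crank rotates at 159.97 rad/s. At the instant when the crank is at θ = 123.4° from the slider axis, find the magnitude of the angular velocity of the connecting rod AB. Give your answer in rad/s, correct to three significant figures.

30.9

ω = 160 rad/s
The rod makes angle φ with the slider axis where L sinφ = r sinθ; differentiating, L cosφ·φ̇ = r ω cosθ.
L cosφ = √(L² − r² sin²θ) = 0.039924 m.
|ω_rod| = r ω |cosθ| / √(L² − r² sin²θ) = 0.014·160·0.55048/0.039924 = 30.88 rad/s.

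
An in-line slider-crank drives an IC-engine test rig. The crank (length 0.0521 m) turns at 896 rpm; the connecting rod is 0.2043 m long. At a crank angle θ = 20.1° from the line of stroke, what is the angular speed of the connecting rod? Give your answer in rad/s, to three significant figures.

22.6

ω = 93.83 rad/s (converted from 896 rpm).
The rod makes angle φ with the slider axis where L sinφ = r sinθ; differentiating, L cosφ·φ̇ = r ω cosθ.
L cosφ = √(L² − r² sin²θ) = 0.20351 m.
|ω_rod| = r ω |cosθ| / √(L² − r² sin²θ) = 0.0521·93.83·0.93909/0.20351 = 22.557 rad/s.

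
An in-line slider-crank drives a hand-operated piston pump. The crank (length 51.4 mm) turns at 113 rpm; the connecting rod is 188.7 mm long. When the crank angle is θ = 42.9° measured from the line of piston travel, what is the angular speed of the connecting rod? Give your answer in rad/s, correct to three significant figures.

2.40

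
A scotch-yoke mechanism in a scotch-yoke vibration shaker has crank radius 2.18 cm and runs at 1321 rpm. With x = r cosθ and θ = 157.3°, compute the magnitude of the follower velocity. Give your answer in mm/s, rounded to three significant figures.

ω = 138.3 rad/s (from 1321 rpm).
x = r cosθ ⇒ ẋ = −rω sinθ.
|v| = rω|sinθ| = 0.0218·138.3·|sin 157.3°| = 1.1638 m/s = 1163.8 mm/s.

1160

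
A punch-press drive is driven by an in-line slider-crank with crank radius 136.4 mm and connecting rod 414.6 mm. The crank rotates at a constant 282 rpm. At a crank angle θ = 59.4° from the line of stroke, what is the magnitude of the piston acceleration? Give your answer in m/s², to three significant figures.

41.8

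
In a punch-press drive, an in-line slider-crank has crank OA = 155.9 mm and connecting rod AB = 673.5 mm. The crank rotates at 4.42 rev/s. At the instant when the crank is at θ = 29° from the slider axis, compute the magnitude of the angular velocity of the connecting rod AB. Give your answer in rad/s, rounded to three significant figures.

ω = 27.77 rad/s (converted from 4.42 rev/s).
The rod makes angle φ with the slider axis where L sinφ = r sinθ; differentiating, L cosφ·φ̇ = r ω cosθ.
L cosφ = √(L² − r² sin²θ) = 0.66925 m.
|ω_rod| = r ω |cosθ| / √(L² − r² sin²θ) = 0.1559·27.77·0.87462/0.66925 = 5.6582 rad/s.

5.66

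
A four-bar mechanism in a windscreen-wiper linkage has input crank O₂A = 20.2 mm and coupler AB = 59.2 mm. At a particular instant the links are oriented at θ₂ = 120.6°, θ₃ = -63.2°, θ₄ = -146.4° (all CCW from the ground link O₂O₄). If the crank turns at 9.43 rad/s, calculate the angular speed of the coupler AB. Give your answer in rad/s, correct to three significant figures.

ω₂ = 9.43 rad/s
Differentiating the loop-closure r₂e^{iθ₂}+r₃e^{iθ₃}=r₁+r₄e^{iθ₄} gives r₂ω₂e^{iθ₂}+r₃ω₃e^{iθ₃}=r₄ω₄e^{iθ₄}.
Eliminating the other unknown: ω₃ = r₂ω₂ sin(θ₄−θ₂) / [r₃ sin(θ₃−θ₄)].
Numerator sine = +0.99863; denominator sine = +0.99297.
Result = 0.0202·9.43·(+0.99863) / (0.0592·(+0.99297)) = +3.236 rad/s; magnitude 3.236 rad/s.

3.24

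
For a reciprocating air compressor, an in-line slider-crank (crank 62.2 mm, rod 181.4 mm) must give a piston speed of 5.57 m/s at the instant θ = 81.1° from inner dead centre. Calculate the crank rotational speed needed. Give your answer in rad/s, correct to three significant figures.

85.8

For an in-line slider-crank, |v_piston| = rω|sinθ|·[1 + r cosθ/√(L² − r² sin²θ)].
With r = 0.0622 m, L = 0.1814 m, θ = 81.1°: the bracketed kinematic factor |dx/dθ| = 0.064916 m.
ω = v/|dx/dθ| = 5.57/0.064916 = 85.803 rad/s.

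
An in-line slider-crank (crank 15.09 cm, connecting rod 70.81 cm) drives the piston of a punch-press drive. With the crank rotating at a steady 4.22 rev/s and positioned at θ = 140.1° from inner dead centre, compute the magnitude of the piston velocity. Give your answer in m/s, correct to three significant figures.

ω = 2π·4.22 = 26.52 rad/s
For an in-line slider-crank, x = r cosθ + √(L² − r² sin²θ), so v = −rω sinθ·[1 + r cosθ/√(L² − r² sin²θ)].
With r = 0.1509 m, L = 0.7081 m, θ = 140.1°: √(L² − r² sin²θ) = 0.70145 m.
v = −0.1509·26.52·0.64145·[1 + 0.1509·-0.76717/0.70145] = -2.1429 m/s.
|v| = 2.1429 m/s.

2.14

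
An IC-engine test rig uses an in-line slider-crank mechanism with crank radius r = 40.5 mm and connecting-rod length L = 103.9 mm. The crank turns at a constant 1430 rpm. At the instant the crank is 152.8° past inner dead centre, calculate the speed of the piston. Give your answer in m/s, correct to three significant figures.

1.80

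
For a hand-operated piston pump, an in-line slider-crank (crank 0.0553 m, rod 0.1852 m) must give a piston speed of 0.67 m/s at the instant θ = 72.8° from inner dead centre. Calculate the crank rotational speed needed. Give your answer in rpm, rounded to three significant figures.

For an in-line slider-crank, |v_piston| = rω|sinθ|·[1 + r cosθ/√(L² − r² sin²θ)].
With r = 0.0553 m, L = 0.1852 m, θ = 72.8°: the bracketed kinematic factor |dx/dθ| = 0.057694 m.
ω = v/|dx/dθ| = 0.67/0.057694 = 11.613 rad/s.
N = 60ω/(2π) = 110.9 rpm.

111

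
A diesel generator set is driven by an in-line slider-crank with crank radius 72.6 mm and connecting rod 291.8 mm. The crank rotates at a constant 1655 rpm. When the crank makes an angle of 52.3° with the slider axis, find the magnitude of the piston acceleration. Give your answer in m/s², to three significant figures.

1200

ω = 2π·1655/60 = 173.3 rad/s
x(θ) = r cosθ + √(L² − r² sin²θ); with ω constant, a = ω²·d²x/dθ².
d²x/dθ² = −r cosθ − r²(cos2θ)/√u − r⁴ sin²2θ/(4u^{3/2}),  u = L² − r² sin²θ = 0.0818476 m².
Substituting r = 0.0726 m, L = 0.2918 m, θ = 52.3°: d²x/dθ² = -0.040031 m.
a = ω²·d²x/dθ² = (173.3)²·(-0.040031) = -1202.4 m/s²;  |a| = 1202.4 m/s².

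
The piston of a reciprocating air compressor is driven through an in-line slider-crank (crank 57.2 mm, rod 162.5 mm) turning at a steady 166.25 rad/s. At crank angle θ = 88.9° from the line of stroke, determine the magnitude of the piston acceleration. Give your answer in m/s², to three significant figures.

564

ω = 166.2 rad/s
x(θ) = r cosθ + √(L² − r² sin²θ); with ω constant, a = ω²·d²x/dθ².
d²x/dθ² = −r cosθ − r²(cos2θ)/√u − r⁴ sin²2θ/(4u^{3/2}),  u = L² − r² sin²θ = 0.0231356 m².
Substituting r = 0.0572 m, L = 0.1625 m, θ = 88.9°: d²x/dθ² = +0.020395 m.
a = ω²·d²x/dθ² = (166.2)²·(+0.020395) = +563.71 m/s²;  |a| = 563.71 m/s².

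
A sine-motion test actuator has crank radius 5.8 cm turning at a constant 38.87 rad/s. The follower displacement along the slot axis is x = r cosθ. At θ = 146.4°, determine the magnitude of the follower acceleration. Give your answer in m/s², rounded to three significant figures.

73.0

ω = 38.87 rad/s
x = r cosθ ⇒ ẍ = −rω² cosθ (ω constant).
|a| = rω²|cosθ| = 0.058·(38.87)²·|cos 146.4°| = 72.99 m/s².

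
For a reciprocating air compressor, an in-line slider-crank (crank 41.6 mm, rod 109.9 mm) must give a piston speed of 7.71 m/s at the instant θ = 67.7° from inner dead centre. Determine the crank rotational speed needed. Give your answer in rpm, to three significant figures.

1660

For an in-line slider-crank, |v_piston| = rω|sinθ|·[1 + r cosθ/√(L² − r² sin²θ)].
With r = 0.0416 m, L = 0.1099 m, θ = 67.7°: the bracketed kinematic factor |dx/dθ| = 0.044391 m.
ω = v/|dx/dθ| = 7.71/0.044391 = 173.68 rad/s.
N = 60ω/(2π) = 1658.6 rpm.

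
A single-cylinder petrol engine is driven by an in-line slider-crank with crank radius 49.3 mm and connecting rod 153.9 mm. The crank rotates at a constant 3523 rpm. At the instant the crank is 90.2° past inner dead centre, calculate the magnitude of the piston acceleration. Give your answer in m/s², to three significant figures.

2290

ω = 2π·3523/60 = 368.9 rad/s
x(θ) = r cosθ + √(L² − r² sin²θ); with ω constant, a = ω²·d²x/dθ².
d²x/dθ² = −r cosθ − r²(cos2θ)/√u − r⁴ sin²2θ/(4u^{3/2}),  u = L² − r² sin²θ = 0.0212547 m².
Substituting r = 0.0493 m, L = 0.1539 m, θ = 90.2°: d²x/dθ² = +0.016843 m.
a = ω²·d²x/dθ² = (368.9)²·(+0.016843) = +2292.4 m/s²;  |a| = 2292.4 m/s².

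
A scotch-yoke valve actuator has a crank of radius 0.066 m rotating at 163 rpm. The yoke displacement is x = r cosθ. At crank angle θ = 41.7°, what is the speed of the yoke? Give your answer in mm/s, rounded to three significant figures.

749

ω = 17.07 rad/s (from 163 rpm).
x = r cosθ ⇒ ẋ = −rω sinθ.
|v| = rω|sinθ| = 0.066·17.07·|sin 41.7°| = 0.74943 m/s = 749.43 mm/s.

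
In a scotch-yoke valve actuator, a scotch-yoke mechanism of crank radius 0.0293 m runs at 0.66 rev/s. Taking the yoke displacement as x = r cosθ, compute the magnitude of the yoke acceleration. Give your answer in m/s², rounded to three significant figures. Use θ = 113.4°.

0.200

ω = 4.147 rad/s (from 0.66 rev/s).
x = r cosθ ⇒ ẍ = −rω² cosθ (ω constant).
|a| = rω²|cosθ| = 0.0293·(4.147)²·|cos 113.4°| = 0.20011 m/s².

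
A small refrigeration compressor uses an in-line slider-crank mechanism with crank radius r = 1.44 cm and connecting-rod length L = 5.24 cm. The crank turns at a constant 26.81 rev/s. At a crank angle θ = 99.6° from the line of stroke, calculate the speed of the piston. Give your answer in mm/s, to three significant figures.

2280

ω = 2π·26.8 = 168.5 rad/s
For an in-line slider-crank, x = r cosθ + √(L² − r² sin²θ), so v = −rω sinθ·[1 + r cosθ/√(L² − r² sin²θ)].
With r = 0.0144 m, L = 0.0524 m, θ = 99.6°: √(L² − r² sin²θ) = 0.05044 m.
v = −0.0144·168.5·0.98600·[1 + 0.0144·-0.16677/0.05044] = -2.2779 m/s.
|v| = 2.2779 m/s = 2277.9 mm/s.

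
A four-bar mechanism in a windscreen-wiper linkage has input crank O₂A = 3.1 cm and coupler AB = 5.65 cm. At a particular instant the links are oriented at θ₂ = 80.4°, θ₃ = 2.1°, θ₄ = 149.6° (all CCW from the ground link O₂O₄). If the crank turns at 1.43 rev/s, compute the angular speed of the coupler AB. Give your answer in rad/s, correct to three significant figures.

8.58

ω₂ = 8.985 rad/s (from 1.43 rev/s).
Differentiating the loop-closure r₂e^{iθ₂}+r₃e^{iθ₃}=r₁+r₄e^{iθ₄} gives r₂ω₂e^{iθ₂}+r₃ω₃e^{iθ₃}=r₄ω₄e^{iθ₄}.
Eliminating the other unknown: ω₃ = r₂ω₂ sin(θ₄−θ₂) / [r₃ sin(θ₃−θ₄)].
Numerator sine = +0.93483; denominator sine = -0.53730.
Result = 0.031·8.985·(+0.93483) / (0.0565·(-0.53730)) = -8.5772 rad/s; magnitude 8.5772 rad/s.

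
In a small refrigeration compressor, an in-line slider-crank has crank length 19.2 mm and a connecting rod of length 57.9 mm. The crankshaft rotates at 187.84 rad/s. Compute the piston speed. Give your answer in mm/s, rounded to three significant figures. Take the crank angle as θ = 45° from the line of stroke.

ω = 187.8 rad/s
For an in-line slider-crank, x = r cosθ + √(L² − r² sin²θ), so v = −rω sinθ·[1 + r cosθ/√(L² − r² sin²θ)].
With r = 0.0192 m, L = 0.0579 m, θ = 45°: √(L² − r² sin²θ) = 0.056286 m.
v = −0.0192·187.8·0.70711·[1 + 0.0192·0.70711/0.056286] = -3.1653 m/s.
|v| = 3.1653 m/s = 3165.3 mm/s.

3170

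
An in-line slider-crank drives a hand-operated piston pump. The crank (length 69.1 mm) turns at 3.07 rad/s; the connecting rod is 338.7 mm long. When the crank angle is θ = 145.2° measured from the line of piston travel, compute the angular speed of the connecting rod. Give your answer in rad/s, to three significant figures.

0.518

ω = 3.07 rad/s
The rod makes angle φ with the slider axis where L sinφ = r sinθ; differentiating, L cosφ·φ̇ = r ω cosθ.
L cosφ = √(L² − r² sin²θ) = 0.3364 m.
|ω_rod| = r ω |cosθ| / √(L² − r² sin²θ) = 0.0691·3.07·0.82115/0.3364 = 0.51783 rad/s.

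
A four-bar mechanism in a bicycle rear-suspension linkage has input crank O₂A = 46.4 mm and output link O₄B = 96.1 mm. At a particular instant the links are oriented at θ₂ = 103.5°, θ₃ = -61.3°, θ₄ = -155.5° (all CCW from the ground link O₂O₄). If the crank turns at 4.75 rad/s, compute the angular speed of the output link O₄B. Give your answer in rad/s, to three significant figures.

0.603

ω₂ = 4.75 rad/s
Differentiating the loop-closure r₂e^{iθ₂}+r₃e^{iθ₃}=r₁+r₄e^{iθ₄} gives r₂ω₂e^{iθ₂}+r₃ω₃e^{iθ₃}=r₄ω₄e^{iθ₄}.
Eliminating the other unknown: ω₄ = r₂ω₂ sin(θ₂−θ₃) / [r₄ sin(θ₄−θ₃)].
Numerator sine = +0.26219; denominator sine = -0.99731.
Result = 0.0464·4.75·(+0.26219) / (0.0961·(-0.99731)) = -0.60294 rad/s; magnitude 0.60294 rad/s.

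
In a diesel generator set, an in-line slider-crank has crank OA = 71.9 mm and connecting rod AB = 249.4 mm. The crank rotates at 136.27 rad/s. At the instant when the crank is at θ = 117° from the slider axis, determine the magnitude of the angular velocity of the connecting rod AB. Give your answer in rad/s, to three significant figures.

ω = 136.3 rad/s
The rod makes angle φ with the slider axis where L sinφ = r sinθ; differentiating, L cosφ·φ̇ = r ω cosθ.
L cosφ = √(L² − r² sin²θ) = 0.24103 m.
|ω_rod| = r ω |cosθ| / √(L² − r² sin²θ) = 0.0719·136.3·0.45399/0.24103 = 18.454 rad/s.

18.5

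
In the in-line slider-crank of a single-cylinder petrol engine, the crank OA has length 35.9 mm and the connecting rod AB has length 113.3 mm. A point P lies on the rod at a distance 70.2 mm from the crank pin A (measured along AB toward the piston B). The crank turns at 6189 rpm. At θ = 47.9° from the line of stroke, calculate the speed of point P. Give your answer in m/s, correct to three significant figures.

20.5

ω = 648.1 rad/s.  Crank-pin speed |V_A| = rω = 23.267 m/s, perpendicular to OA.
Rod angle: sinφ = −(r/L) sinθ ⇒ φ = -13.598°; ω_rod = −rω cosθ/√(L²−r²sin²θ) = -141.65 rad/s.
V_P = V_A + ω_rod × AP, with AP = 0.0702 m along the rod.
Components: V_Px = −rω sinθ − a·ω_rod·sinφ = -19.601 m/s;  V_Py = rω cosθ + a·ω_rod·cosφ = +5.9339 m/s.
|V_P| = √(V_Px² + V_Py²) = 20.48 m/s.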